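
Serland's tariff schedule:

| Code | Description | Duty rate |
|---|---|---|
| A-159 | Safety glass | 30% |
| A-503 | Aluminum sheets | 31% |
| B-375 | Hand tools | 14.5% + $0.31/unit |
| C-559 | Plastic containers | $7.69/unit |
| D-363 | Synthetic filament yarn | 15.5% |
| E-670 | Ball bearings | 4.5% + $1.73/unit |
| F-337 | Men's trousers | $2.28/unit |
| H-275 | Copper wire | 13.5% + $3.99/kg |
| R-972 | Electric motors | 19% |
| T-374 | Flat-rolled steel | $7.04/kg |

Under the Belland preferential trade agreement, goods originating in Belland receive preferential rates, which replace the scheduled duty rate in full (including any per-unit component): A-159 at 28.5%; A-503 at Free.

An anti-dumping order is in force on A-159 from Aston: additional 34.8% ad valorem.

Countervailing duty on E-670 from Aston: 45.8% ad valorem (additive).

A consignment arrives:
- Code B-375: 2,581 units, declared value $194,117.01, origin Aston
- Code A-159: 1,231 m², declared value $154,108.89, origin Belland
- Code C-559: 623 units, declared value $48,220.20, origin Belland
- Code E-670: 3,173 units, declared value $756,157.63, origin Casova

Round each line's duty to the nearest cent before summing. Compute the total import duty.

Line 1 (B-375, Aston, 2,581 units, $194,117.01):
Base rate for B-375 is 14.5% + $0.31/unit.
Duty = $194,117.01 × 14.5% + 2,581 × $0.31 = $28,947.08.
Line 2 (A-159, Belland, 1,231 m², $154,108.89):
Base rate for A-159 is 30%.
Origin Belland qualifies under the Serland–Belland agreement and A-159 is covered: preferential rate 28.5% applies instead.
The additional-duty order on A-159 targets Aston, not Belland; it does not apply.
Duty = $154,108.89 × 28.5% = $43,921.03.
Line 3 (C-559, Belland, 623 units, $48,220.20):
Base rate for C-559 is $7.69/unit.
Origin Belland is the FTA partner but C-559 is not on the preference list; base rate stands.
Duty = 623 × $7.69 = $4,790.87.
Line 4 (E-670, Casova, 3,173 units, $756,157.63):
Base rate for E-670 is 4.5% + $1.73/unit.
The additional-duty order on E-670 targets Aston, not Casova; it does not apply.
Duty = $756,157.63 × 4.5% + 3,173 × $1.73 = $39,516.38.
Total = $28,947.08 + $43,921.03 + $4,790.87 + $39,516.38 = $117,175.36.

$117,175.36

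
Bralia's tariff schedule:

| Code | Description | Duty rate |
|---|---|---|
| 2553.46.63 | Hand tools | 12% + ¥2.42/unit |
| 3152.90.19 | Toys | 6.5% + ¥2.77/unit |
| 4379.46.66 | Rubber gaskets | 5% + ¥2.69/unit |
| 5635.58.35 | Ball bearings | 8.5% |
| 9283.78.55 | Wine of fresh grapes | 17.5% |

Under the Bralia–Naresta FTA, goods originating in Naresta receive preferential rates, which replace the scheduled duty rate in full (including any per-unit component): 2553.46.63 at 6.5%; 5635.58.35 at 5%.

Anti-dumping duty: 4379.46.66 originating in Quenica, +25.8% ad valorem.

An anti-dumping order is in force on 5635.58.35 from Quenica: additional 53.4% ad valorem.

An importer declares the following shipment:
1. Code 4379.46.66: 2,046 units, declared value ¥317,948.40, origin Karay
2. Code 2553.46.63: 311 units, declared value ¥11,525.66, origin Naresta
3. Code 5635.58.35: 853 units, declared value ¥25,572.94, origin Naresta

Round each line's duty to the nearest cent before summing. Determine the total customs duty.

Line 1 (4379.46.66, Karay, 2,046 units, ¥317,948.40):
Base rate for 4379.46.66 is 5% + ¥2.69/unit.
The additional-duty order on 4379.46.66 targets Quenica, not Karay; it does not apply.
Duty = ¥317,948.40 × 5% + 2,046 × ¥2.69 = ¥21,401.16.
Line 2 (2553.46.63, Naresta, 311 units, ¥11,525.66):
Base rate for 2553.46.63 is 12% + ¥2.42/unit.
Origin Naresta qualifies under the Bralia–Naresta agreement and 2553.46.63 is covered: preferential rate 6.5% applies instead.
Duty = ¥11,525.66 × 6.5% = ¥749.17.
Line 3 (5635.58.35, Naresta, 853 units, ¥25,572.94):
Base rate for 5635.58.35 is 8.5%.
Origin Naresta qualifies under the Bralia–Naresta agreement and 5635.58.35 is covered: preferential rate 5% applies instead.
The additional-duty order on 5635.58.35 targets Quenica, not Naresta; it does not apply.
Duty = ¥25,572.94 × 5% = ¥1,278.65.
Total = ¥21,401.16 + ¥749.17 + ¥1,278.65 = ¥23,428.98.

¥23,428.98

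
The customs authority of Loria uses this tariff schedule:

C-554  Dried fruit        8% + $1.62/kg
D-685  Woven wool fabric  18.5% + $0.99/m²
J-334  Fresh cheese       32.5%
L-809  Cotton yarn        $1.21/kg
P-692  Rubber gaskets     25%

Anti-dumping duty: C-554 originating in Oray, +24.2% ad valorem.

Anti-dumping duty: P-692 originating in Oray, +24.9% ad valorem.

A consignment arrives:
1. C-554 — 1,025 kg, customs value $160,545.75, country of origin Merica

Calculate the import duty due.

Line 1 (C-554, Merica, 1,025 kg, $160,545.75):
Base rate for C-554 is 8% + $1.62/kg.
The additional-duty order on C-554 targets Oray, not Merica; it does not apply.
Duty = $160,545.75 × 8% + 1,025 × $1.62 = $14,504.16.

$14,504.16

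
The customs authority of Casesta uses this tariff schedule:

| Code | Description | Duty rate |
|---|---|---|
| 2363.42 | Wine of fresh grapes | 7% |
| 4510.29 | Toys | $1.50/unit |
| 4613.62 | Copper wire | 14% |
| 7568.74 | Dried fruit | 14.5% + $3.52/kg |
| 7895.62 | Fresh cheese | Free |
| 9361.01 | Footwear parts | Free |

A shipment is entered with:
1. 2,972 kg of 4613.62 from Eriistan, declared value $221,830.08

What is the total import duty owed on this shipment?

Line 1 (4613.62, Eriistan, 2,972 kg, $221,830.08):
Base rate for 4613.62 is 14%.
Duty = $221,830.08 × 14% = $31,056.21.

$31,056.21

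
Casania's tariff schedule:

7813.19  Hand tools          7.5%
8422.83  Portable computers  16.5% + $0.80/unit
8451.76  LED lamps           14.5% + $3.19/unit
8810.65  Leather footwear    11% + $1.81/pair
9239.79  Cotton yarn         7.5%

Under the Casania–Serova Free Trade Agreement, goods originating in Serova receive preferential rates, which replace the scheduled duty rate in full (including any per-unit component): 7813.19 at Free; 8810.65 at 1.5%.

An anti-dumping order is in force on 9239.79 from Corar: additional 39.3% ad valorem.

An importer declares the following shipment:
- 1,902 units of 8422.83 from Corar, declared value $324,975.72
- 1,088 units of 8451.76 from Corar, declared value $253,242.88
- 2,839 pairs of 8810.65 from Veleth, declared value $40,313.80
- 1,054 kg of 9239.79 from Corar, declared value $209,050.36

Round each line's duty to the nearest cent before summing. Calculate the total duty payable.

$202,742.21

Line 1 (8422.83, Corar, 1,902 units, $324,975.72):
Base rate for 8422.83 is 16.5% + $0.80/unit.
Duty = $324,975.72 × 16.5% + 1,902 × $0.80 = $55,142.59.
Line 2 (8451.76, Corar, 1,088 units, $253,242.88):
Base rate for 8451.76 is 14.5% + $3.19/unit.
Duty = $253,242.88 × 14.5% + 1,088 × $3.19 = $40,190.94.
Line 3 (8810.65, Veleth, 2,839 pairs, $40,313.80):
Base rate for 8810.65 is 11% + $1.81/pair.
8810.65 has an FTA preferential rate, but origin Veleth is not Serova; base rate stands.
Duty = $40,313.80 × 11% + 2,839 × $1.81 = $9,573.11.
Line 4 (9239.79, Corar, 1,054 kg, $209,050.36):
Base rate for 9239.79 is 7.5%.
Additional duty on 9239.79 from Corar: +39.3%. Applied ad valorem rate: 7.5% + 39.3% = 46.8%.
Duty = $209,050.36 × 46.8% = $97,835.57.
Total = $55,142.59 + $40,190.94 + $9,573.11 + $97,835.57 = $202,742.21.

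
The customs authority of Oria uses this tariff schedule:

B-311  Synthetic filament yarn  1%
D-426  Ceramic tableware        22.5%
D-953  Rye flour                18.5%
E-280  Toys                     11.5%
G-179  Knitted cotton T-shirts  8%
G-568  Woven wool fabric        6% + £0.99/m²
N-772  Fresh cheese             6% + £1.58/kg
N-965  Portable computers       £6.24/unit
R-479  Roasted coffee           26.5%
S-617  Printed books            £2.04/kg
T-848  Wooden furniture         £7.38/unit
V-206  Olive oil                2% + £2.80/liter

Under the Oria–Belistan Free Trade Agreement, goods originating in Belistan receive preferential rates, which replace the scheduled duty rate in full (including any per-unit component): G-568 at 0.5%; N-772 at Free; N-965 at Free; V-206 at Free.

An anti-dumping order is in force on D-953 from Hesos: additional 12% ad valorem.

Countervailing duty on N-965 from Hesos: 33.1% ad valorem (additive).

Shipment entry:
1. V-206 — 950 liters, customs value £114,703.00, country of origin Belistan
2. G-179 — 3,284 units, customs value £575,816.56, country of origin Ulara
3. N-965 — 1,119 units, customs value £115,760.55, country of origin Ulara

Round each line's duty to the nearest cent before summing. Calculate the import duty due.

£53,047.88

Line 1 (V-206, Belistan, 950 liters, £114,703.00):
Base rate for V-206 is 2% + £2.80/liter.
Origin Belistan qualifies under the Oria–Belistan agreement and V-206 is covered: preferential rate Free applies instead.
Duty = £114,703.00 × 0% = £0.00.
Line 2 (G-179, Ulara, 3,284 units, £575,816.56):
Base rate for G-179 is 8%.
Duty = £575,816.56 × 8% = £46,065.32.
Line 3 (N-965, Ulara, 1,119 units, £115,760.55):
Base rate for N-965 is £6.24/unit.
N-965 has an FTA preferential rate, but origin Ulara is not Belistan; base rate stands.
The additional-duty order on N-965 targets Hesos, not Ulara; it does not apply.
Duty = 1,119 × £6.24 = £6,982.56.
Total = £0.00 + £46,065.32 + £6,982.56 = £53,047.88.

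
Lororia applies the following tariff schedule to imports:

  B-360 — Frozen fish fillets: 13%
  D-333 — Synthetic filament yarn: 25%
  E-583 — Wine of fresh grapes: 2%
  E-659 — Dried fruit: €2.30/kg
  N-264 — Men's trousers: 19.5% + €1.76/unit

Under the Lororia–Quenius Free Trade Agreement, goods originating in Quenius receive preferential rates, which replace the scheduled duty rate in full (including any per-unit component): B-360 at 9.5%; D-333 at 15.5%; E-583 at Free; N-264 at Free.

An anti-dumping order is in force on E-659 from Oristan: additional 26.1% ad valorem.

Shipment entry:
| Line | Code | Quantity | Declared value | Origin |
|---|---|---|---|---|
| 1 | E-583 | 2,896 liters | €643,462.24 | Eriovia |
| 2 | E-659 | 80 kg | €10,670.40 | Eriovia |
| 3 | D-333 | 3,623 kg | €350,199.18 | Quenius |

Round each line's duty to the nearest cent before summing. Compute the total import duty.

€67,334.11

Line 1 (E-583, Eriovia, 2,896 liters, €643,462.24):
Base rate for E-583 is 2%.
E-583 has an FTA preferential rate, but origin Eriovia is not Quenius; base rate stands.
Duty = €643,462.24 × 2% = €12,869.24.
Line 2 (E-659, Eriovia, 80 kg, €10,670.40):
Base rate for E-659 is €2.30/kg.
The additional-duty order on E-659 targets Oristan, not Eriovia; it does not apply.
Duty = 80 × €2.30 = €184.00.
Line 3 (D-333, Quenius, 3,623 kg, €350,199.18):
Base rate for D-333 is 25%.
Origin Quenius qualifies under the Lororia–Quenius agreement and D-333 is covered: preferential rate 15.5% applies instead.
Duty = €350,199.18 × 15.5% = €54,280.87.
Total = €12,869.24 + €184.00 + €54,280.87 = €67,334.11.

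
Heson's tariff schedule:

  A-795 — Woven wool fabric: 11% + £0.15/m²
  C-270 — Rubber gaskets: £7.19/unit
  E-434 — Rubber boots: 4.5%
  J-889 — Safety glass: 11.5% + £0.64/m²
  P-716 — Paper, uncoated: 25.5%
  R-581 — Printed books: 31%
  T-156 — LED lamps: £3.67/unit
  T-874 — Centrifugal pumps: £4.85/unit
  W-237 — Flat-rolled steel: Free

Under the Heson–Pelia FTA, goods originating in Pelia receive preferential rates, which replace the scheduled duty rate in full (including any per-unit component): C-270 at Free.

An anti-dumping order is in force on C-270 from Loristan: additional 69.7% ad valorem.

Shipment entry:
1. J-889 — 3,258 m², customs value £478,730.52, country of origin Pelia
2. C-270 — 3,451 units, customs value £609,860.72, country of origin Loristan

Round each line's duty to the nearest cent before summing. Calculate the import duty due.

Line 1 (J-889, Pelia, 3,258 m², £478,730.52):
Base rate for J-889 is 11.5% + £0.64/m².
Origin Pelia is the FTA partner but J-889 is not on the preference list; base rate stands.
Duty = £478,730.52 × 11.5% + 3,258 × £0.64 = £57,139.13.
Line 2 (C-270, Loristan, 3,451 units, £609,860.72):
Base rate for C-270 is £7.19/unit.
C-270 has an FTA preferential rate, but origin Loristan is not Pelia; base rate stands.
Additional duty on C-270 from Loristan: +69.7% ad valorem. Applied ad valorem rate = 69.7%.
Duty = £609,860.72 × 69.7% + 3,451 × £7.19 = £449,885.61.
Total = £57,139.13 + £449,885.61 = £507,024.74.

£507,024.74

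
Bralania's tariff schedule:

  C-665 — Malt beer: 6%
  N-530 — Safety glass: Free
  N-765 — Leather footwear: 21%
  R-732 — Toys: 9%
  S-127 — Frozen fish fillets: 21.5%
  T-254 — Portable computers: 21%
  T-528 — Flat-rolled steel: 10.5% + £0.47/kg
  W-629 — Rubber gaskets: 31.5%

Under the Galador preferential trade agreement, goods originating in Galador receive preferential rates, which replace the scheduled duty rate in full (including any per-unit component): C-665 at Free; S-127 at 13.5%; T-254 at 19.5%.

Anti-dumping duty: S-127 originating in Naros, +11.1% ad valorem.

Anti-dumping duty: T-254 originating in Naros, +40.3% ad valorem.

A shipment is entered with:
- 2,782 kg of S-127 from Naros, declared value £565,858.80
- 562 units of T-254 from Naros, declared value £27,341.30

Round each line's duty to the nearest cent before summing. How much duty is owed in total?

Line 1 (S-127, Naros, 2,782 kg, £565,858.80):
Base rate for S-127 is 21.5%.
S-127 has an FTA preferential rate, but origin Naros is not Galador; base rate stands.
Additional duty on S-127 from Naros: +11.1%. Applied ad valorem rate: 21.5% + 11.1% = 32.6%.
Duty = £565,858.80 × 32.6% = £184,469.97.
Line 2 (T-254, Naros, 562 units, £27,341.30):
Base rate for T-254 is 21%.
T-254 has an FTA preferential rate, but origin Naros is not Galador; base rate stands.
Additional duty on T-254 from Naros: +40.3%. Applied ad valorem rate: 21% + 40.3% = 61.3%.
Duty = £27,341.30 × 61.3% = £16,760.22.
Total = £184,469.97 + £16,760.22 = £201,230.19.

£201,230.19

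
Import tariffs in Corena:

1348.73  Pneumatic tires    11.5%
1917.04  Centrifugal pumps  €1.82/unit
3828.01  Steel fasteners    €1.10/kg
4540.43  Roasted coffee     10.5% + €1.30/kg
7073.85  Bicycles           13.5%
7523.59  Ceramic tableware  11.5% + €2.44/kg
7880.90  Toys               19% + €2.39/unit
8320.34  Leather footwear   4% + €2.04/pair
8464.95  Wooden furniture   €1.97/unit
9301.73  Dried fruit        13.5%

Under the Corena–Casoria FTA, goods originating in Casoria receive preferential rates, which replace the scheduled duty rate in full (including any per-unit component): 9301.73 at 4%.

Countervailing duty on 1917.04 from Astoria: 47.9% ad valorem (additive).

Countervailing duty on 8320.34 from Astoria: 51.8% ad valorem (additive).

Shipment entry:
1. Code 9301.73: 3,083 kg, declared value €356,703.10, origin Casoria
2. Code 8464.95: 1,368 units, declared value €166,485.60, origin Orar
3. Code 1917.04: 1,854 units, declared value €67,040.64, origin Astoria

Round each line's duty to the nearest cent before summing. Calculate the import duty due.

Line 1 (9301.73, Casoria, 3,083 kg, €356,703.10):
Base rate for 9301.73 is 13.5%.
Origin Casoria qualifies under the Corena–Casoria agreement and 9301.73 is covered: preferential rate 4% applies instead.
Duty = €356,703.10 × 4% = €14,268.12.
Line 2 (8464.95, Orar, 1,368 units, €166,485.60):
Base rate for 8464.95 is €1.97/unit.
Duty = 1,368 × €1.97 = €2,694.96.
Line 3 (1917.04, Astoria, 1,854 units, €67,040.64):
Base rate for 1917.04 is €1.82/unit.
Additional duty on 1917.04 from Astoria: +47.9% ad valorem. Applied ad valorem rate = 47.9%.
Duty = €67,040.64 × 47.9% + 1,854 × €1.82 = €35,486.75.
Total = €14,268.12 + €2,694.96 + €35,486.75 = €52,449.83.

€52,449.83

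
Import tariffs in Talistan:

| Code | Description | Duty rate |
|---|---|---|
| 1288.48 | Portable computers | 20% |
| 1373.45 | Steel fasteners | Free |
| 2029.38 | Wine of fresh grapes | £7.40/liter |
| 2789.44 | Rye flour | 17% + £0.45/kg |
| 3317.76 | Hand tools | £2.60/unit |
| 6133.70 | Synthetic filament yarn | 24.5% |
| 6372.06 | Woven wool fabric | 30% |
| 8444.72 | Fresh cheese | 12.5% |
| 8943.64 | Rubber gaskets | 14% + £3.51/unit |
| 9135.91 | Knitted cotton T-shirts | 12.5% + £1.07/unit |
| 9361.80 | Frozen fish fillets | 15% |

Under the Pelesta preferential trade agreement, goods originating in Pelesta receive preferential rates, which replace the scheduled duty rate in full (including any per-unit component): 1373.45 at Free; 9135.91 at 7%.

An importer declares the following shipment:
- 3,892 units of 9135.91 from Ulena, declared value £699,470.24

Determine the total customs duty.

£91,598.22

Line 1 (9135.91, Ulena, 3,892 units, £699,470.24):
Base rate for 9135.91 is 12.5% + £1.07/unit.
9135.91 has an FTA preferential rate, but origin Ulena is not Pelesta; base rate stands.
Duty = £699,470.24 × 12.5% + 3,892 × £1.07 = £91,598.22.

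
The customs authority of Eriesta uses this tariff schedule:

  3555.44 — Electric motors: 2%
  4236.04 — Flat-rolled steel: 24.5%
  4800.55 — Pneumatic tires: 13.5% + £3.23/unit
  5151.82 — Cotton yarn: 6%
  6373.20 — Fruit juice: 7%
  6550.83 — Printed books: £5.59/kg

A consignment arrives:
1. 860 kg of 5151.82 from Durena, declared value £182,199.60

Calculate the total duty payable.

Line 1 (5151.82, Durena, 860 kg, £182,199.60):
Base rate for 5151.82 is 6%.
Duty = £182,199.60 × 6% = £10,931.98.

£10,931.98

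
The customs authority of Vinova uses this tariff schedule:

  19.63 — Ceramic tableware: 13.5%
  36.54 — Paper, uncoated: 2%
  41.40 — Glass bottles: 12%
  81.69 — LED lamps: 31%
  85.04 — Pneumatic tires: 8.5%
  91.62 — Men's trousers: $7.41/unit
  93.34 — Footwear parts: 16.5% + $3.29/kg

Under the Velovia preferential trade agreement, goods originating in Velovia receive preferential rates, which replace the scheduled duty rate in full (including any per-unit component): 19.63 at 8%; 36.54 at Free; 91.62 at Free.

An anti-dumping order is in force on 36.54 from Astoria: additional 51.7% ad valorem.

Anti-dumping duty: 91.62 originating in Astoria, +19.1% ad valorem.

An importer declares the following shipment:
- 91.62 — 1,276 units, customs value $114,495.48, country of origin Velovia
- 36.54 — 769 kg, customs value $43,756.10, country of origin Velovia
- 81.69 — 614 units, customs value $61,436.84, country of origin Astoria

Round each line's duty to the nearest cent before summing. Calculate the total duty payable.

Line 1 (91.62, Velovia, 1,276 units, $114,495.48):
Base rate for 91.62 is $7.41/unit.
Origin Velovia qualifies under the Vinova–Velovia agreement and 91.62 is covered: preferential rate Free applies instead.
The additional-duty order on 91.62 targets Astoria, not Velovia; it does not apply.
Duty = $114,495.48 × 0% = $0.00.
Line 2 (36.54, Velovia, 769 kg, $43,756.10):
Base rate for 36.54 is 2%.
Origin Velovia qualifies under the Vinova–Velovia agreement and 36.54 is covered: preferential rate Free applies instead.
The additional-duty order on 36.54 targets Astoria, not Velovia; it does not apply.
Duty = $43,756.10 × 0% = $0.00.
Line 3 (81.69, Astoria, 614 units, $61,436.84):
Base rate for 81.69 is 31%.
Duty = $61,436.84 × 31% = $19,045.42.
Total = $0.00 + $0.00 + $19,045.42 = $19,045.42.

$19,045.42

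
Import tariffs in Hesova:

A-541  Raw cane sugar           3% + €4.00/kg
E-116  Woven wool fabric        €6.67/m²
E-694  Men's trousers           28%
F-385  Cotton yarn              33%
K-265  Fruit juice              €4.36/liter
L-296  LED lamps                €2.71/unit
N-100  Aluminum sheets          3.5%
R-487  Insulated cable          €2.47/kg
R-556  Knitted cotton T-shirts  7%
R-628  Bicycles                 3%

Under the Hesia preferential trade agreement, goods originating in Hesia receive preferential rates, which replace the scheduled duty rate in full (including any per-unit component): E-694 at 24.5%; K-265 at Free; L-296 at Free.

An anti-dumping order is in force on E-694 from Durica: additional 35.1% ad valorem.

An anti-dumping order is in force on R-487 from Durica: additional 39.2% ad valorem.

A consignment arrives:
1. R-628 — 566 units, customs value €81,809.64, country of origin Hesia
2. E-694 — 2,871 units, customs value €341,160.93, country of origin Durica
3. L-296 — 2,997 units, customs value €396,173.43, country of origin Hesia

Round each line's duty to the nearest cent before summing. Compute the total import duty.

Line 1 (R-628, Hesia, 566 units, €81,809.64):
Base rate for R-628 is 3%.
Origin Hesia is the FTA partner but R-628 is not on the preference list; base rate stands.
Duty = €81,809.64 × 3% = €2,454.29.
Line 2 (E-694, Durica, 2,871 units, €341,160.93):
Base rate for E-694 is 28%.
E-694 has an FTA preferential rate, but origin Durica is not Hesia; base rate stands.
Additional duty on E-694 from Durica: +35.1%. Applied ad valorem rate: 28% + 35.1% = 63.1%.
Duty = €341,160.93 × 63.1% = €215,272.55.
Line 3 (L-296, Hesia, 2,997 units, €396,173.43):
Base rate for L-296 is €2.71/unit.
Origin Hesia qualifies under the Hesova–Hesia agreement and L-296 is covered: preferential rate Free applies instead.
Duty = €396,173.43 × 0% = €0.00.
Total = €2,454.29 + €215,272.55 + €0.00 = €217,726.84.

€217,726.84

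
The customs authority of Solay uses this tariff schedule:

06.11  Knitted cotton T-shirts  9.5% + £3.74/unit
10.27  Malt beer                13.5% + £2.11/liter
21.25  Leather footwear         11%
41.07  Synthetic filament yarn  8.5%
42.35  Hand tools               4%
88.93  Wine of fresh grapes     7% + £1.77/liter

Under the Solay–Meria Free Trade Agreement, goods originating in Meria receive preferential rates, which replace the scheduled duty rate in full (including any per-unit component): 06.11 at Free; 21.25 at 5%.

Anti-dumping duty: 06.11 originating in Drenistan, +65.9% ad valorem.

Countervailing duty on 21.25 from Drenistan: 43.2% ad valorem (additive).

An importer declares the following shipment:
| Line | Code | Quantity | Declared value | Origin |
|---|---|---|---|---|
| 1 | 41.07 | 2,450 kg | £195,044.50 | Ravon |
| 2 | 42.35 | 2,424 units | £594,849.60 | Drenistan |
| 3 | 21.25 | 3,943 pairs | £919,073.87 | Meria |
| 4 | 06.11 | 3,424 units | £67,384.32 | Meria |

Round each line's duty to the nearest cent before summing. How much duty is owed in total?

Line 1 (41.07, Ravon, 2,450 kg, £195,044.50):
Base rate for 41.07 is 8.5%.
Duty = £195,044.50 × 8.5% = £16,578.78.
Line 2 (42.35, Drenistan, 2,424 units, £594,849.60):
Base rate for 42.35 is 4%.
Duty = £594,849.60 × 4% = £23,793.98.
Line 3 (21.25, Meria, 3,943 pairs, £919,073.87):
Base rate for 21.25 is 11%.
Origin Meria qualifies under the Solay–Meria agreement and 21.25 is covered: preferential rate 5% applies instead.
The additional-duty order on 21.25 targets Drenistan, not Meria; it does not apply.
Duty = £919,073.87 × 5% = £45,953.69.
Line 4 (06.11, Meria, 3,424 units, £67,384.32):
Base rate for 06.11 is 9.5% + £3.74/unit.
Origin Meria qualifies under the Solay–Meria agreement and 06.11 is covered: preferential rate Free applies instead.
The additional-duty order on 06.11 targets Drenistan, not Meria; it does not apply.
Duty = £67,384.32 × 0% = £0.00.
Total = £16,578.78 + £23,793.98 + £45,953.69 + £0.00 = £86,326.45.

£86,326.45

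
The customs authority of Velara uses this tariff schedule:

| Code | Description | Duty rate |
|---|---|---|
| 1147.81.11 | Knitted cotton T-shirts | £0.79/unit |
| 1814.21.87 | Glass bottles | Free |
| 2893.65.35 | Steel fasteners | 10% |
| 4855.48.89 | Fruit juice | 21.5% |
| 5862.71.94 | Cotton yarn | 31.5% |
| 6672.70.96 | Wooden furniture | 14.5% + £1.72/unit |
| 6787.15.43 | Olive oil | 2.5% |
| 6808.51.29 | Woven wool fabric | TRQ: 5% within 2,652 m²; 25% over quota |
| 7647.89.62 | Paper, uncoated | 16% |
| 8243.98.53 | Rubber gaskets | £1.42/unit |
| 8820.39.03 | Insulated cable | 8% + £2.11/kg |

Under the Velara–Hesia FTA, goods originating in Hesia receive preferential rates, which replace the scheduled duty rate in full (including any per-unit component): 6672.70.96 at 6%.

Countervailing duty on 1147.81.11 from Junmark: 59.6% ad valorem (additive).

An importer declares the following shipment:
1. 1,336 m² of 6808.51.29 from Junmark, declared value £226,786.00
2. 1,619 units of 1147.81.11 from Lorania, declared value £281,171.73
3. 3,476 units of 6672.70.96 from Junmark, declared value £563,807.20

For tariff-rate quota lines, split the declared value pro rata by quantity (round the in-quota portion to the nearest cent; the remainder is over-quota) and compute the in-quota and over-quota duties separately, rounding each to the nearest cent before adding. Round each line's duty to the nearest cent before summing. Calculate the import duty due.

£100,349.07

Line 1 (6808.51.29, Junmark, 1,336 m², £226,786.00):
Code 6808.51.29 is under a tariff-rate quota (threshold 2,652 m²). Quantity 1,336 m² is within the quota, so the in-quota rate 5% applies to the full value.
Duty = £226,786.00 × 5% = £11,339.30.
Line 2 (1147.81.11, Lorania, 1,619 units, £281,171.73):
Base rate for 1147.81.11 is £0.79/unit.
The additional-duty order on 1147.81.11 targets Junmark, not Lorania; it does not apply.
Duty = 1,619 × £0.79 = £1,279.01.
Line 3 (6672.70.96, Junmark, 3,476 units, £563,807.20):
Base rate for 6672.70.96 is 14.5% + £1.72/unit.
6672.70.96 has an FTA preferential rate, but origin Junmark is not Hesia; base rate stands.
Duty = £563,807.20 × 14.5% + 3,476 × £1.72 = £87,730.76.
Total = £11,339.30 + £1,279.01 + £87,730.76 = £100,349.07.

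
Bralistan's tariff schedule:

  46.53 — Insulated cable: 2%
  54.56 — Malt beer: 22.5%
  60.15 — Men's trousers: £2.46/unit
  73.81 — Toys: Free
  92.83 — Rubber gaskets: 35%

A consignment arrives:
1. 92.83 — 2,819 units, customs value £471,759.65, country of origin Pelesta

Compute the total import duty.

Line 1 (92.83, Pelesta, 2,819 units, £471,759.65):
Base rate for 92.83 is 35%.
Duty = £471,759.65 × 35% = £165,115.88.

£165,115.88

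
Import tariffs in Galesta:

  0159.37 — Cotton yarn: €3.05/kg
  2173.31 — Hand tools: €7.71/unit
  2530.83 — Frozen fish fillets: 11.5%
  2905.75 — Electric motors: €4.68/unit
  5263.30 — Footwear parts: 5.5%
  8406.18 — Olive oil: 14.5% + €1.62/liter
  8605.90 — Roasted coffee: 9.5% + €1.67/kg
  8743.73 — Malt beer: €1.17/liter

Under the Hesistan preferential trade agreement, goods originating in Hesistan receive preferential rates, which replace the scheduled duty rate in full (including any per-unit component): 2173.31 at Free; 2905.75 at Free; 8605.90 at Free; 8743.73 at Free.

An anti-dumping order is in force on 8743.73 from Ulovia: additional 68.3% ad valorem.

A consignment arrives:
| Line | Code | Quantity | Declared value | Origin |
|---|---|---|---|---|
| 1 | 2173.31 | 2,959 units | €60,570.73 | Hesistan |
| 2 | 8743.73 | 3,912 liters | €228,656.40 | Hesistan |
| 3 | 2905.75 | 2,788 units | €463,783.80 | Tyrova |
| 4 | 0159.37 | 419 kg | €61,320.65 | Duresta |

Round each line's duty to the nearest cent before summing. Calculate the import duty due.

Line 1 (2173.31, Hesistan, 2,959 units, €60,570.73):
Base rate for 2173.31 is €7.71/unit.
Origin Hesistan qualifies under the Galesta–Hesistan agreement and 2173.31 is covered: preferential rate Free applies instead.
Duty = €60,570.73 × 0% = €0.00.
Line 2 (8743.73, Hesistan, 3,912 liters, €228,656.40):
Base rate for 8743.73 is €1.17/liter.
Origin Hesistan qualifies under the Galesta–Hesistan agreement and 8743.73 is covered: preferential rate Free applies instead.
The additional-duty order on 8743.73 targets Ulovia, not Hesistan; it does not apply.
Duty = €228,656.40 × 0% = €0.00.
Line 3 (2905.75, Tyrova, 2,788 units, €463,783.80):
Base rate for 2905.75 is €4.68/unit.
2905.75 has an FTA preferential rate, but origin Tyrova is not Hesistan; base rate stands.
Duty = 2,788 × €4.68 = €13,047.84.
Line 4 (0159.37, Duresta, 419 kg, €61,320.65):
Base rate for 0159.37 is €3.05/kg.
Duty = 419 × €3.05 = €1,277.95.
Total = €0.00 + €0.00 + €13,047.84 + €1,277.95 = €14,325.79.

€14,325.79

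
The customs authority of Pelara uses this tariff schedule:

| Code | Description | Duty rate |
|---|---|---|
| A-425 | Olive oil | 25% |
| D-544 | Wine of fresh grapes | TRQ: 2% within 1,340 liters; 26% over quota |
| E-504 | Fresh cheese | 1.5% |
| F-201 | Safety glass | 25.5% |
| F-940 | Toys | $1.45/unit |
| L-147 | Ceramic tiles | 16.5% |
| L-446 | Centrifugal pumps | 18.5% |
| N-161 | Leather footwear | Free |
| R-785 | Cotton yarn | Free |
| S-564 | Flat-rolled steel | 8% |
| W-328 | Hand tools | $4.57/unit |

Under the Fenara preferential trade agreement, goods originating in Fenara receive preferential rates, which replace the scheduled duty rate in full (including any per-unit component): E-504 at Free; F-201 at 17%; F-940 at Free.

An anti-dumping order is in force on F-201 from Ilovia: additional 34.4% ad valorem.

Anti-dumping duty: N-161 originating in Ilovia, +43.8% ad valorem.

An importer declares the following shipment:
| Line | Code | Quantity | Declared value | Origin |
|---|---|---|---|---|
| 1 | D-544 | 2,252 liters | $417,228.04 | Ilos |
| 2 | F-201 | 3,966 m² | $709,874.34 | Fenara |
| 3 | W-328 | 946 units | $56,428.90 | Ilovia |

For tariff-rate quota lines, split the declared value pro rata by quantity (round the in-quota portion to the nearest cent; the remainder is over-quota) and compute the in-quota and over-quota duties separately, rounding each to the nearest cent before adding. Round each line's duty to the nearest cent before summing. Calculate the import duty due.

$173,898.32

Line 1 (D-544, Ilos, 2,252 liters, $417,228.04):
Code D-544 is under a tariff-rate quota (threshold 1,340 liters). In-quota: 1,340 liters at 2%; over-quota: 912 liters at 26%.
Pro-rata value split: in-quota = $417,228.04 × 1,340/2,252 = $248,261.80; over-quota = $417,228.04 − $248,261.80 = $168,966.24.
In-quota duty = $248,261.80 × 2% = $4,965.24. Over-quota duty = $168,966.24 × 26% = $43,931.22.
Line duty = $4,965.24 + $43,931.22 = $48,896.46.
Line 2 (F-201, Fenara, 3,966 m², $709,874.34):
Base rate for F-201 is 25.5%.
Origin Fenara qualifies under the Pelara–Fenara agreement and F-201 is covered: preferential rate 17% applies instead.
The additional-duty order on F-201 targets Ilovia, not Fenara; it does not apply.
Duty = $709,874.34 × 17% = $120,678.64.
Line 3 (W-328, Ilovia, 946 units, $56,428.90):
Base rate for W-328 is $4.57/unit.
Duty = 946 × $4.57 = $4,323.22.
Total = $48,896.46 + $120,678.64 + $4,323.22 = $173,898.32.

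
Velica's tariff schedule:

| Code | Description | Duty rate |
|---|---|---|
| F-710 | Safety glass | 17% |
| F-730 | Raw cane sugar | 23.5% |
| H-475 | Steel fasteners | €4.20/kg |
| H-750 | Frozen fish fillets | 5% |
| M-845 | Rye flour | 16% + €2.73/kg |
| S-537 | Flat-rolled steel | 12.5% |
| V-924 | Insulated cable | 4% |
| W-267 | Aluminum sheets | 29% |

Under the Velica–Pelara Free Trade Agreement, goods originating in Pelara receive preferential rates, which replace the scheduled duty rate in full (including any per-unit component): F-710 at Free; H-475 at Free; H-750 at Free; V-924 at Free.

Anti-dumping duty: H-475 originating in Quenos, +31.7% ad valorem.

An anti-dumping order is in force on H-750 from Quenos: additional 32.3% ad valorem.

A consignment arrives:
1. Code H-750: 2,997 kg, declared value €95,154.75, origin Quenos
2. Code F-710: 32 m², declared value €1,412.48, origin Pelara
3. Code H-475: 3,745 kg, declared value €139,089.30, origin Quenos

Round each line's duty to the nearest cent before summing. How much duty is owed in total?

Line 1 (H-750, Quenos, 2,997 kg, €95,154.75):
Base rate for H-750 is 5%.
H-750 has an FTA preferential rate, but origin Quenos is not Pelara; base rate stands.
Additional duty on H-750 from Quenos: +32.3%. Applied ad valorem rate: 5% + 32.3% = 37.3%.
Duty = €95,154.75 × 37.3% = €35,492.72.
Line 2 (F-710, Pelara, 32 m², €1,412.48):
Base rate for F-710 is 17%.
Origin Pelara qualifies under the Velica–Pelara agreement and F-710 is covered: preferential rate Free applies instead.
Duty = €1,412.48 × 0% = €0.00.
Line 3 (H-475, Quenos, 3,745 kg, €139,089.30):
Base rate for H-475 is €4.20/kg.
H-475 has an FTA preferential rate, but origin Quenos is not Pelara; base rate stands.
Additional duty on H-475 from Quenos: +31.7% ad valorem. Applied ad valorem rate = 31.7%.
Duty = €139,089.30 × 31.7% + 3,745 × €4.20 = €59,820.31.
Total = €35,492.72 + €0.00 + €59,820.31 = €95,313.03.

€95,313.03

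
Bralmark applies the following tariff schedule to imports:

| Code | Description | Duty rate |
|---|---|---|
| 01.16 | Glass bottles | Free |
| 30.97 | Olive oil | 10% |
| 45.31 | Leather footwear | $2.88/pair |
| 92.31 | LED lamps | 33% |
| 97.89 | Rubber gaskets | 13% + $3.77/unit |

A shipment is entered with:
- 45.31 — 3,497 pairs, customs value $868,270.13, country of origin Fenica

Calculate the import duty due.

Line 1 (45.31, Fenica, 3,497 pairs, $868,270.13):
Base rate for 45.31 is $2.88/pair.
Duty = 3,497 × $2.88 = $10,071.36.

$10,071.36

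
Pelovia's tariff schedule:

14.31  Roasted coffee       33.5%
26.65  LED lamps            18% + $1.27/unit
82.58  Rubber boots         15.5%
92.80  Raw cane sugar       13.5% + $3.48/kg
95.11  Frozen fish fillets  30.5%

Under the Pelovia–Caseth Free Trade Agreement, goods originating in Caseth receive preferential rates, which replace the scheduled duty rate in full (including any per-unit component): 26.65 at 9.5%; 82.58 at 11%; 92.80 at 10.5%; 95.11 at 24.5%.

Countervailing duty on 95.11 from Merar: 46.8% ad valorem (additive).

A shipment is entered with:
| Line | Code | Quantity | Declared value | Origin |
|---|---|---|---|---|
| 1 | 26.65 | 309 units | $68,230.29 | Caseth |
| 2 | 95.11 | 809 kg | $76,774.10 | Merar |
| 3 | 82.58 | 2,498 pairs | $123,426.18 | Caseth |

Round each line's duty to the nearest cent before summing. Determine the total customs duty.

$79,405.14

Line 1 (26.65, Caseth, 309 units, $68,230.29):
Base rate for 26.65 is 18% + $1.27/unit.
Origin Caseth qualifies under the Pelovia–Caseth agreement and 26.65 is covered: preferential rate 9.5% applies instead.
Duty = $68,230.29 × 9.5% = $6,481.88.
Line 2 (95.11, Merar, 809 kg, $76,774.10):
Base rate for 95.11 is 30.5%.
95.11 has an FTA preferential rate, but origin Merar is not Caseth; base rate stands.
Additional duty on 95.11 from Merar: +46.8%. Applied ad valorem rate: 30.5% + 46.8% = 77.3%.
Duty = $76,774.10 × 77.3% = $59,346.38.
Line 3 (82.58, Caseth, 2,498 pairs, $123,426.18):
Base rate for 82.58 is 15.5%.
Origin Caseth qualifies under the Pelovia–Caseth agreement and 82.58 is covered: preferential rate 11% applies instead.
Duty = $123,426.18 × 11% = $13,576.88.
Total = $6,481.88 + $59,346.38 + $13,576.88 = $79,405.14.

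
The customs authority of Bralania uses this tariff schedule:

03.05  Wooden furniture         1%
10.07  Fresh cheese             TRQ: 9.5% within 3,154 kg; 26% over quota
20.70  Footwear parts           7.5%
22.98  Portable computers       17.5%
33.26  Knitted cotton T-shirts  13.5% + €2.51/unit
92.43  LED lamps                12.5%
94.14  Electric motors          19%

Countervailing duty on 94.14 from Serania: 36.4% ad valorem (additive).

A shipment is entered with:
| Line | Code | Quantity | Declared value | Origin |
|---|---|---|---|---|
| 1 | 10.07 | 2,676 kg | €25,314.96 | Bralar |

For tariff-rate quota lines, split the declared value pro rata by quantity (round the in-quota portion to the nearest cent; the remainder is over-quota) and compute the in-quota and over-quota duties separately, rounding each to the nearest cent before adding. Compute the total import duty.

€2,404.92

Line 1 (10.07, Bralar, 2,676 kg, €25,314.96):
Code 10.07 is under a tariff-rate quota (threshold 3,154 kg). Quantity 2,676 kg is within the quota, so the in-quota rate 9.5% applies to the full value.
Duty = €25,314.96 × 9.5% = €2,404.92.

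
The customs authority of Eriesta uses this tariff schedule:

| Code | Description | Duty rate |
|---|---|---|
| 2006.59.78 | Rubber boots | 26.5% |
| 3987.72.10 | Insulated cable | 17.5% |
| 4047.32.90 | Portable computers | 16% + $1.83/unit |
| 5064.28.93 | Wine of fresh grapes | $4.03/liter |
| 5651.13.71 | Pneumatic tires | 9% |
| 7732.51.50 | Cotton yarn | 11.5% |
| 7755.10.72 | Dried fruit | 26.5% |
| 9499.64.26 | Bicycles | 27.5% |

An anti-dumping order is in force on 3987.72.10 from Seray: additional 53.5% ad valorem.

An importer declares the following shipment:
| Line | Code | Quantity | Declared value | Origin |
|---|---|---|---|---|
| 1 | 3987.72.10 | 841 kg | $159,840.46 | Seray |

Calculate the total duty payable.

Line 1 (3987.72.10, Seray, 841 kg, $159,840.46):
Base rate for 3987.72.10 is 17.5%.
Additional duty on 3987.72.10 from Seray: +53.5%. Applied ad valorem rate: 17.5% + 53.5% = 71%.
Duty = $159,840.46 × 71% = $113,486.73.

$113,486.73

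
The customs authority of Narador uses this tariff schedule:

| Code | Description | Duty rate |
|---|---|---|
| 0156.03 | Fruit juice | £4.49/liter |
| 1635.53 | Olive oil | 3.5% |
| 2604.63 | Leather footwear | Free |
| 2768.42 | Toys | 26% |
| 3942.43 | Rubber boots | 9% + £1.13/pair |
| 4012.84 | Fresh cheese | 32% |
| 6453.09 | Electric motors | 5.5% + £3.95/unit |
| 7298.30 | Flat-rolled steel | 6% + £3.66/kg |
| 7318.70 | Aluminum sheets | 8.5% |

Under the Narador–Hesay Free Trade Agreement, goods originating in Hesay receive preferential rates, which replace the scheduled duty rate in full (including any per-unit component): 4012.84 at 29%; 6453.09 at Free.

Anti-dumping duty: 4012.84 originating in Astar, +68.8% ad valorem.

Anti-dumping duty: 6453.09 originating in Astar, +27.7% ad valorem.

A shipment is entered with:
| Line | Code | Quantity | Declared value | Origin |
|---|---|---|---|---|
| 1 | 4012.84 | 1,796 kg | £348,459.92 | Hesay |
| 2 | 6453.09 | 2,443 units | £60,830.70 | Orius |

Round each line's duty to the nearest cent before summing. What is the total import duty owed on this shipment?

Line 1 (4012.84, Hesay, 1,796 kg, £348,459.92):
Base rate for 4012.84 is 32%.
Origin Hesay qualifies under the Narador–Hesay agreement and 4012.84 is covered: preferential rate 29% applies instead.
The additional-duty order on 4012.84 targets Astar, not Hesay; it does not apply.
Duty = £348,459.92 × 29% = £101,053.38.
Line 2 (6453.09, Orius, 2,443 units, £60,830.70):
Base rate for 6453.09 is 5.5% + £3.95/unit.
6453.09 has an FTA preferential rate, but origin Orius is not Hesay; base rate stands.
The additional-duty order on 6453.09 targets Astar, not Orius; it does not apply.
Duty = £60,830.70 × 5.5% + 2,443 × £3.95 = £12,995.54.
Total = £101,053.38 + £12,995.54 = £114,048.92.

£114,048.92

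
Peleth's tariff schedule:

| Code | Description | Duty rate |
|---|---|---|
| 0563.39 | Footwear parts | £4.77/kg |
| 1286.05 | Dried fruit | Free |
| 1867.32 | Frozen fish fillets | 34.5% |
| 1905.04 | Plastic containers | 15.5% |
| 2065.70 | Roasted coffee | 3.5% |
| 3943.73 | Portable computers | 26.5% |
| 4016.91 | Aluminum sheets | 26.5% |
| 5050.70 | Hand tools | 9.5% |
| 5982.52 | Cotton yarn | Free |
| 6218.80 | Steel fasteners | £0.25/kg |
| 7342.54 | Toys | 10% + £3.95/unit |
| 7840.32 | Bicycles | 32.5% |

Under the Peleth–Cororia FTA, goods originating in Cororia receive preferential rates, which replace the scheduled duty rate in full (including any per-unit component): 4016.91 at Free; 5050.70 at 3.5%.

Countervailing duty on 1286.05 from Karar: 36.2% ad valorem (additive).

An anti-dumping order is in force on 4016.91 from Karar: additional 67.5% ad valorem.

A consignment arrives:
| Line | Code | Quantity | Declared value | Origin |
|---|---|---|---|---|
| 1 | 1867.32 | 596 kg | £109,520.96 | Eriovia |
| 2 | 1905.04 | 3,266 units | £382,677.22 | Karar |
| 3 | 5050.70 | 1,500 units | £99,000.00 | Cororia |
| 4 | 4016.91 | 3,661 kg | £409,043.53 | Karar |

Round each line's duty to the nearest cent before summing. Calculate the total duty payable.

£485,065.62

Line 1 (1867.32, Eriovia, 596 kg, £109,520.96):
Base rate for 1867.32 is 34.5%.
Duty = £109,520.96 × 34.5% = £37,784.73.
Line 2 (1905.04, Karar, 3,266 units, £382,677.22):
Base rate for 1905.04 is 15.5%.
Duty = £382,677.22 × 15.5% = £59,314.97.
Line 3 (5050.70, Cororia, 1,500 units, £99,000.00):
Base rate for 5050.70 is 9.5%.
Origin Cororia qualifies under the Peleth–Cororia agreement and 5050.70 is covered: preferential rate 3.5% applies instead.
Duty = £99,000.00 × 3.5% = £3,465.00.
Line 4 (4016.91, Karar, 3,661 kg, £409,043.53):
Base rate for 4016.91 is 26.5%.
4016.91 has an FTA preferential rate, but origin Karar is not Cororia; base rate stands.
Additional duty on 4016.91 from Karar: +67.5%. Applied ad valorem rate: 26.5% + 67.5% = 94%.
Duty = £409,043.53 × 94% = £384,500.92.
Total = £37,784.73 + £59,314.97 + £3,465.00 + £384,500.92 = £485,065.62.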